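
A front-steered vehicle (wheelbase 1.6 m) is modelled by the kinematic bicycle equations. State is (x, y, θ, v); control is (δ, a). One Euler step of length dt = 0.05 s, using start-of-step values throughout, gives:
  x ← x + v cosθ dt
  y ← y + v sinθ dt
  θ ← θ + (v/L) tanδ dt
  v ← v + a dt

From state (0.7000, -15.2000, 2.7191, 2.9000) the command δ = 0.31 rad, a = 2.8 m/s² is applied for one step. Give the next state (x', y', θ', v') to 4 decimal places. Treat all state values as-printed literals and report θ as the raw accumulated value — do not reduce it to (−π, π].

(0.5677, -15.1405, 2.7481, 3.0400)

x' = 0.7000 + 2.9000·cos(2.7191)·0.05 = 0.5677
y' = -15.2000 + 2.9000·sin(2.7191)·0.05 = -15.1405
θ' = 2.7191 + (2.9000/1.6)·tan(0.31)·0.05 = 2.7481
v' = 2.9000 + 2.8000·0.05 = 3.0400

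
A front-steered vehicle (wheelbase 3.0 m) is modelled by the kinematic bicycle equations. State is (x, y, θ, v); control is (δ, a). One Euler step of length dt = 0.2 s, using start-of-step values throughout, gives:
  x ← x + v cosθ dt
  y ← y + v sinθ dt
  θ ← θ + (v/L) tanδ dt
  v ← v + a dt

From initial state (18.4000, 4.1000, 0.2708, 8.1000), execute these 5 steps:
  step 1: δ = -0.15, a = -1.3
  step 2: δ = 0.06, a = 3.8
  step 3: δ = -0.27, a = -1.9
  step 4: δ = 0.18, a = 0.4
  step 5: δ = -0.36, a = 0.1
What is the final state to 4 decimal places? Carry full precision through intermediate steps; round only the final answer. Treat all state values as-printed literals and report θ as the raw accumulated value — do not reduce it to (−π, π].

(26.4585, 5.5734, -0.0466, 8.3200)

after step 1 (δ=-0.15, a=-1.3): (19.960963, 4.533354, 0.189187, 7.840000)
after step 2 (δ=0.06, a=3.8): (21.500986, 4.828233, 0.220585, 8.600000)
after step 3 (δ=-0.27, a=-1.9): (23.179309, 5.204569, 0.061910, 8.220000)
after step 4 (δ=0.18, a=0.4): (24.820160, 5.306284, 0.161629, 8.300000)
after step 5 (δ=-0.36, a=0.1): (26.458524, 5.573422, -0.046647, 8.320000)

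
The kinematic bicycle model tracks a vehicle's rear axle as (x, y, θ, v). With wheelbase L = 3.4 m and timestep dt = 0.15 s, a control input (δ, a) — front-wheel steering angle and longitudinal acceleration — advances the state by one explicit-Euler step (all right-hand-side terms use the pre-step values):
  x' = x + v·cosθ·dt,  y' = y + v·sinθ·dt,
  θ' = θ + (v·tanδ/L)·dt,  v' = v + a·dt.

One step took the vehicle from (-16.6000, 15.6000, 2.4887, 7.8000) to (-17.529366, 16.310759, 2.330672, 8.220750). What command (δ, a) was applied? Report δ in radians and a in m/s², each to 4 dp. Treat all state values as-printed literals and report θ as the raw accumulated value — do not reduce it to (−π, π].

a = (v'−v)/dt = (0.420750)/0.15 = 2.8050
Δθ = θ'−θ = -0.158028;  (v·dt/L) = 7.8000·0.15/3.4 = 0.344118
tan δ = Δθ·L/(v·dt) = -0.459227  →  δ = -0.4305

δ = -0.4305, a = 2.8050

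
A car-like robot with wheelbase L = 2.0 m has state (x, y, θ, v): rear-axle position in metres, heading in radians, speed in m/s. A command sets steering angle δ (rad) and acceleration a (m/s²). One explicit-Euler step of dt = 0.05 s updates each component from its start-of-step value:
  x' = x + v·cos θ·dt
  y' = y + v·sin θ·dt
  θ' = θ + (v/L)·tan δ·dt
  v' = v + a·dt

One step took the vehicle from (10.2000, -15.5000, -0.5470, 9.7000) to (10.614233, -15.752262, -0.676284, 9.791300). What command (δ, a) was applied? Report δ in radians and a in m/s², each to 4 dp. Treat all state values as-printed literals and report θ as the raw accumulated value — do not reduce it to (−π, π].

a = (v'−v)/dt = (0.091300)/0.05 = 1.8260
Δθ = θ'−θ = -0.129284;  (v·dt/L) = 9.7000·0.05/2.0 = 0.242500
tan δ = Δθ·L/(v·dt) = -0.533130  →  δ = -0.4898

δ = -0.4898, a = 1.8260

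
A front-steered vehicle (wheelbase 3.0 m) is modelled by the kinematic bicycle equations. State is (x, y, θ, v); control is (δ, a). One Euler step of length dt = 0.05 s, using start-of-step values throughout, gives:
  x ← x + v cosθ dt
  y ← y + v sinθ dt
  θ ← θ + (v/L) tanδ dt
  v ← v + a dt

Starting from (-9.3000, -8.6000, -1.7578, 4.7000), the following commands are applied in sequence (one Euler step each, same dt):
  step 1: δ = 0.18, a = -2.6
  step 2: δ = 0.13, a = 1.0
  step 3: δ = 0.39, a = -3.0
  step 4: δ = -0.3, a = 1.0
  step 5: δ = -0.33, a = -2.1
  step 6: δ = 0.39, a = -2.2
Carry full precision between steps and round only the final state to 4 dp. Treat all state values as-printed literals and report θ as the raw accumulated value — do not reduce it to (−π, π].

(-9.5239, -9.9460, -1.7205, 4.3050)

after step 1 (δ=0.18, a=-2.6): (-9.343690, -8.830903, -1.743546, 4.570000)
after step 2 (δ=0.13, a=1.0): (-9.382967, -9.056002, -1.733588, 4.620000)
after step 3 (δ=0.39, a=-3.0): (-9.420406, -9.283948, -1.701937, 4.470000)
after step 4 (δ=-0.3, a=1.0): (-9.449632, -9.505529, -1.724982, 4.520000)
after step 5 (δ=-0.33, a=-2.1): (-9.484340, -9.728848, -1.750786, 4.415000)
after step 6 (δ=0.39, a=-2.2): (-9.523859, -9.946032, -1.720539, 4.305000)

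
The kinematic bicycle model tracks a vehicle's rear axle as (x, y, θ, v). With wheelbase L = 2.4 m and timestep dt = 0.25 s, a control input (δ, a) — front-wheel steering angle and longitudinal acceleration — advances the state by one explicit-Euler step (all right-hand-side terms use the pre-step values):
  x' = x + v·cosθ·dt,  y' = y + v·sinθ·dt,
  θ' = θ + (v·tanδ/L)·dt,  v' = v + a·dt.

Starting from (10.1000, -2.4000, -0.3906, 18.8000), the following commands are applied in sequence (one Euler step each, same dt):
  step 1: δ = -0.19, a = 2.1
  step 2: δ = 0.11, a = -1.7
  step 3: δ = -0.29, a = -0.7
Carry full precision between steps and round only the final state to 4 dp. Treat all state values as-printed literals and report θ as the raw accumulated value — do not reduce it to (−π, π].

after step 1 (δ=-0.19, a=2.1): (14.446000, -4.189493, -0.767226, 19.325000)
after step 2 (δ=0.11, a=-1.7): (17.923721, -7.543064, -0.544897, 18.900000)
after step 3 (δ=-0.29, a=-0.7): (21.964450, -9.992171, -1.132397, 18.725000)

(21.9645, -9.9922, -1.1324, 18.7250)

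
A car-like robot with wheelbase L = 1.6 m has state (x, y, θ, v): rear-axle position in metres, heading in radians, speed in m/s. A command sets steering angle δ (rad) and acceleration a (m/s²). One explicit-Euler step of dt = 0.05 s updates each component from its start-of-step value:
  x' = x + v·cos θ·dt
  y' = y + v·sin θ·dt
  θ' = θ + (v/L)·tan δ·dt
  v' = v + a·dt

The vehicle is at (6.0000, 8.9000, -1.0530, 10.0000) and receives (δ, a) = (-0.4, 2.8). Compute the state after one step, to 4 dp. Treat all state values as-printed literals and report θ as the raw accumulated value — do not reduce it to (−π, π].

x' = 6.0000 + 10.0000·cos(-1.0530)·0.05 = 6.2475
y' = 8.9000 + 10.0000·sin(-1.0530)·0.05 = 8.4655
θ' = -1.0530 + (10.0000/1.6)·tan(-0.4)·0.05 = -1.1851
v' = 10.0000 + 2.8000·0.05 = 10.1400

(6.2475, 8.4655, -1.1851, 10.1400)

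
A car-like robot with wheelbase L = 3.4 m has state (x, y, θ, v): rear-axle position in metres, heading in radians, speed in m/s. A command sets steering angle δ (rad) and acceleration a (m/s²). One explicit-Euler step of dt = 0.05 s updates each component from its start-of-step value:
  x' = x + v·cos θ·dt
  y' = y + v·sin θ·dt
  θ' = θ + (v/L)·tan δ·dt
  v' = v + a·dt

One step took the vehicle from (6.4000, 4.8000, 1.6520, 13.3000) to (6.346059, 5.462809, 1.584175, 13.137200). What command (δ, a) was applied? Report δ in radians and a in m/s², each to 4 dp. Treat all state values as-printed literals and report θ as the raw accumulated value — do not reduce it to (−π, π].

a = (v'−v)/dt = (-0.162800)/0.05 = -3.2560
Δθ = θ'−θ = -0.067825;  (v·dt/L) = 13.3000·0.05/3.4 = 0.195588
tan δ = Δθ·L/(v·dt) = -0.346774  →  δ = -0.3338

δ = -0.3338, a = -3.2560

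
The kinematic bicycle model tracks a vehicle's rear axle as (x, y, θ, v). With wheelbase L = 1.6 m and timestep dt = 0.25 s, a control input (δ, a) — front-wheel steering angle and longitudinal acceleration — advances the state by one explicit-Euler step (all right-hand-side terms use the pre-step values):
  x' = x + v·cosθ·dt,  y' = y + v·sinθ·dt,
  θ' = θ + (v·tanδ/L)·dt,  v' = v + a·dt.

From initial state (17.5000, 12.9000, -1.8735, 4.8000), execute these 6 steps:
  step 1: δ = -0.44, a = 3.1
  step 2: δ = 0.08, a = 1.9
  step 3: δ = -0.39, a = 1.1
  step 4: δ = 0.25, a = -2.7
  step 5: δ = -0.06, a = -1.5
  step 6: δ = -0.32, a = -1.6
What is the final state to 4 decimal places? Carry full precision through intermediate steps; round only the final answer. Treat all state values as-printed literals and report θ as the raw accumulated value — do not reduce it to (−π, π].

(12.2910, 6.4999, -2.6191, 4.8750)

after step 1 (δ=-0.44, a=3.1): (17.142278, 11.754559, -2.226585, 5.575000)
after step 2 (δ=0.08, a=1.9): (16.292390, 10.649919, -2.156749, 6.050000)
after step 3 (δ=-0.39, a=1.1): (15.455988, 9.389726, -2.545324, 6.325000)
after step 4 (δ=0.25, a=-2.7): (14.147603, 8.501761, -2.292975, 5.650000)
after step 5 (δ=-0.06, a=-1.5): (13.213911, 7.441866, -2.346007, 5.275000)
after step 6 (δ=-0.32, a=-1.6): (12.290962, 6.499918, -2.619144, 4.875000)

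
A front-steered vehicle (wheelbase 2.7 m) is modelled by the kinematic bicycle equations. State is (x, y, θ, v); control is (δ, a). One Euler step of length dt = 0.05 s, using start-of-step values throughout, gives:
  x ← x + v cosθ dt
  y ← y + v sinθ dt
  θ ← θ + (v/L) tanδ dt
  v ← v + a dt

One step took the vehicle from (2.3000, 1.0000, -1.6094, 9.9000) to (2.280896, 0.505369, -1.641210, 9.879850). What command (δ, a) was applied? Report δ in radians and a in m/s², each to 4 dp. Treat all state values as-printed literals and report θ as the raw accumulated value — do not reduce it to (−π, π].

a = (v'−v)/dt = (-0.020150)/0.05 = -0.4030
Δθ = θ'−θ = -0.031810;  (v·dt/L) = 9.9000·0.05/2.7 = 0.183333
tan δ = Δθ·L/(v·dt) = -0.173509  →  δ = -0.1718

δ = -0.1718, a = -0.4030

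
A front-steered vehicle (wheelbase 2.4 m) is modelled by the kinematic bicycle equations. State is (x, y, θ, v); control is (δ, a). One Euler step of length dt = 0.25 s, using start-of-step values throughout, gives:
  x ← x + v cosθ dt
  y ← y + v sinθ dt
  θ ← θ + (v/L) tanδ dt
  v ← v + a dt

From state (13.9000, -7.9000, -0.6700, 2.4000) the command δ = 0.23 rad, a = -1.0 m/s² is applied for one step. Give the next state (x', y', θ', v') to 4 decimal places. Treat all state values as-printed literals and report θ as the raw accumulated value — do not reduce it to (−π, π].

x' = 13.9000 + 2.4000·cos(-0.6700)·0.25 = 14.3703
y' = -7.9000 + 2.4000·sin(-0.6700)·0.25 = -8.2726
θ' = -0.6700 + (2.4000/2.4)·tan(0.23)·0.25 = -0.6115
v' = 2.4000 − 1.0000·0.25 = 2.1500

(14.3703, -8.2726, -0.6115, 2.1500)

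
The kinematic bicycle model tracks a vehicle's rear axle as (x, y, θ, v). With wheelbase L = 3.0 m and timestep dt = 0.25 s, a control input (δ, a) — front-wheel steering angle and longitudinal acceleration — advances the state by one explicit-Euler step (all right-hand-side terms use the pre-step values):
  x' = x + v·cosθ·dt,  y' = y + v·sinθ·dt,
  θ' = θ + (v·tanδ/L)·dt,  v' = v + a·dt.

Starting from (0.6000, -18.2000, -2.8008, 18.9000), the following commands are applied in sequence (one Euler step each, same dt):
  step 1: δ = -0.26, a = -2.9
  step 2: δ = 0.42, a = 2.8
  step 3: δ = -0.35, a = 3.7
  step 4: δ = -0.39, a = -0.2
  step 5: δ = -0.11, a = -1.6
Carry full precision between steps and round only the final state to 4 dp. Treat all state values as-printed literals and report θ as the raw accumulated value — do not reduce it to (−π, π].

(-21.1491, -19.1959, -3.9776, 19.3500)

after step 1 (δ=-0.26, a=-2.9): (-3.853265, -19.779257, -3.219784, 18.175000)
after step 2 (δ=0.42, a=2.8): (-8.383133, -19.424337, -2.543413, 18.875000)
after step 3 (δ=-0.35, a=3.7): (-12.282528, -22.081652, -3.117572, 19.800000)
after step 4 (δ=-0.39, a=-0.2): (-17.231100, -22.200542, -3.795813, 19.750000)
after step 5 (δ=-0.11, a=-1.6): (-21.149119, -19.195874, -3.977588, 19.350000)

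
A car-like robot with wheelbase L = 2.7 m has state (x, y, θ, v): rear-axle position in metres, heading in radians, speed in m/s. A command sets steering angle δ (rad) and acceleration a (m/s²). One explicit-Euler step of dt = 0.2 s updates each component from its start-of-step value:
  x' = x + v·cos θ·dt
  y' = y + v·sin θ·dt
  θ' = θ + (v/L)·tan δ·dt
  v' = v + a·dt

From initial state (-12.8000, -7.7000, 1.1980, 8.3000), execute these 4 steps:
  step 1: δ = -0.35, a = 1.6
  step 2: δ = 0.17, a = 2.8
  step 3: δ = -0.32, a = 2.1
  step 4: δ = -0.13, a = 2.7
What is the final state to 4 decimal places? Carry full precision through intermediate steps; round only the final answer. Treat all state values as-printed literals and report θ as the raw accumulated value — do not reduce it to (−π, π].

after step 1 (δ=-0.35, a=1.6): (-12.195393, -6.154021, 0.973575, 8.620000)
after step 2 (δ=0.17, a=2.8): (-11.225907, -4.728443, 1.083181, 9.180000)
after step 3 (δ=-0.32, a=2.1): (-10.365704, -3.106424, 0.857836, 9.600000)
after step 4 (δ=-0.13, a=2.7): (-9.109878, -1.654080, 0.764868, 10.140000)

(-9.1099, -1.6541, 0.7649, 10.1400)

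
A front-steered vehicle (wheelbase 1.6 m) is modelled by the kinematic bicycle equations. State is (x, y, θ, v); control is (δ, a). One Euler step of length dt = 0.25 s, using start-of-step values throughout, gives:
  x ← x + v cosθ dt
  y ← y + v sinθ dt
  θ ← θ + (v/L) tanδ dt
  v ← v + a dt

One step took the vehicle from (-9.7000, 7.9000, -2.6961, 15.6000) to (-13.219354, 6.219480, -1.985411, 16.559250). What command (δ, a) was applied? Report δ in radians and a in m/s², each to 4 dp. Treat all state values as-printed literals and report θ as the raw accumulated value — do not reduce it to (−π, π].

a = (v'−v)/dt = (0.959250)/0.25 = 3.8370
Δθ = θ'−θ = 0.710689;  (v·dt/L) = 15.6000·0.25/1.6 = 2.437500
tan δ = Δθ·L/(v·dt) = 0.291565  →  δ = 0.2837

δ = 0.2837, a = 3.8370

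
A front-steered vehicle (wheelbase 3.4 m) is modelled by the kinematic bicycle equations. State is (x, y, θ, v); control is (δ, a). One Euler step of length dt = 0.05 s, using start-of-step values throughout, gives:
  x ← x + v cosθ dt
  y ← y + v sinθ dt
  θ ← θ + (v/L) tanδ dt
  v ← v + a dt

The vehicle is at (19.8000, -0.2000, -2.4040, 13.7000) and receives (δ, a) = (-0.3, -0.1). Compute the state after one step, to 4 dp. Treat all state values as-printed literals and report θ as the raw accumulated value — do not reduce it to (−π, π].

x' = 19.8000 + 13.7000·cos(-2.4040)·0.05 = 19.2930
y' = -0.2000 + 13.7000·sin(-2.4040)·0.05 = -0.6607
θ' = -2.4040 + (13.7000/3.4)·tan(-0.3)·0.05 = -2.4663
v' = 13.7000 − 0.1000·0.05 = 13.6950

(19.2930, -0.6607, -2.4663, 13.6950)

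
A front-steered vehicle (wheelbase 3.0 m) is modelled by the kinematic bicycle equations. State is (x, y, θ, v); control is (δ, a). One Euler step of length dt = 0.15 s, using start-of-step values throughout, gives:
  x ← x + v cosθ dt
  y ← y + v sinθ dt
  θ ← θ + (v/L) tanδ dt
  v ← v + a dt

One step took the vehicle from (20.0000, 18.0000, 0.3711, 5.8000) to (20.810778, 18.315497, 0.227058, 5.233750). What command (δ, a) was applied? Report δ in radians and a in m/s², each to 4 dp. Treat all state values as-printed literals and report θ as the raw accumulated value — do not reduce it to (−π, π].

δ = -0.4610, a = -3.7750

a = (v'−v)/dt = (-0.566250)/0.15 = -3.7750
Δθ = θ'−θ = -0.144042;  (v·dt/L) = 5.8000·0.15/3.0 = 0.290000
tan δ = Δθ·L/(v·dt) = -0.496697  →  δ = -0.4610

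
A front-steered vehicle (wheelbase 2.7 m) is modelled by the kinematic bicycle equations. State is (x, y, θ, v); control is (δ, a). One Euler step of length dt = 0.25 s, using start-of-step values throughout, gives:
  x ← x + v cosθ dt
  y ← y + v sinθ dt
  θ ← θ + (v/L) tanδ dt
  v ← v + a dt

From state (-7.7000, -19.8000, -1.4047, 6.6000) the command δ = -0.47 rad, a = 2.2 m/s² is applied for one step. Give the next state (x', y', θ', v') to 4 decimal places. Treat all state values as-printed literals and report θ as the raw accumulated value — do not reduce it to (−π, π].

x' = -7.7000 + 6.6000·cos(-1.4047)·0.25 = -7.4272
y' = -19.8000 + 6.6000·sin(-1.4047)·0.25 = -21.4273
θ' = -1.4047 + (6.6000/2.7)·tan(-0.47)·0.25 = -1.7151
v' = 6.6000 + 2.2000·0.25 = 7.1500

(-7.4272, -21.4273, -1.7151, 7.1500)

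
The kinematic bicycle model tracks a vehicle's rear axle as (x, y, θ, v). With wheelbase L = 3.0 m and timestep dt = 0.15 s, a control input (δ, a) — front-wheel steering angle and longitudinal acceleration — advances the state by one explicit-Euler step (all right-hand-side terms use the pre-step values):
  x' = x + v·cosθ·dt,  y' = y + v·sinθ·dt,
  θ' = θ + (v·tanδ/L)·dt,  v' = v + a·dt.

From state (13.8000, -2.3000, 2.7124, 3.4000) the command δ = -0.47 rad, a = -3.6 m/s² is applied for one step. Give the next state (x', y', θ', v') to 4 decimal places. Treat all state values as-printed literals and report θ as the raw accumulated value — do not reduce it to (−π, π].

(13.3363, -2.0878, 2.6260, 2.8600)

x' = 13.8000 + 3.4000·cos(2.7124)·0.15 = 13.3363
y' = -2.3000 + 3.4000·sin(2.7124)·0.15 = -2.0878
θ' = 2.7124 + (3.4000/3.0)·tan(-0.47)·0.15 = 2.6260
v' = 3.4000 − 3.6000·0.15 = 2.8600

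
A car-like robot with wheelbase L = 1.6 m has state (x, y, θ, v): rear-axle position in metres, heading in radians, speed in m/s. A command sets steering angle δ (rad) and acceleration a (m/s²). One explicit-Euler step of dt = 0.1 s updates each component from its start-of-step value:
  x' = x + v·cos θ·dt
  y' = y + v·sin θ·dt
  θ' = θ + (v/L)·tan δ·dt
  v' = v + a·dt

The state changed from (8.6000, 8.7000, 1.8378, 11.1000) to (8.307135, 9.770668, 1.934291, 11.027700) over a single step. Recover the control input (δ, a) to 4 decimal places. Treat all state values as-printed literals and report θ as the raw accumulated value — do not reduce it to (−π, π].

δ = 0.1382, a = -0.7230

a = (v'−v)/dt = (-0.072300)/0.1 = -0.7230
Δθ = θ'−θ = 0.096491;  (v·dt/L) = 11.1000·0.1/1.6 = 0.693750
tan δ = Δθ·L/(v·dt) = 0.139086  →  δ = 0.1382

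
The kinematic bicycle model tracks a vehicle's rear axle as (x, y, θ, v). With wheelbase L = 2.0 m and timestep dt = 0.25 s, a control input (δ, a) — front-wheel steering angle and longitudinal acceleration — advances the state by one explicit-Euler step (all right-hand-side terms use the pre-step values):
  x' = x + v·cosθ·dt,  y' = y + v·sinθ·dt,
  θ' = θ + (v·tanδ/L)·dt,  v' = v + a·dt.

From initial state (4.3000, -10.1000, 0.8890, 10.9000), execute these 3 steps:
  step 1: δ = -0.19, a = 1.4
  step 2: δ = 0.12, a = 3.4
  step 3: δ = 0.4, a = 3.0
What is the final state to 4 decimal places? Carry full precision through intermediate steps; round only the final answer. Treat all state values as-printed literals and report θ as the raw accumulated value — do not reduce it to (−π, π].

(10.4099, -4.1715, 1.4360, 12.8500)

after step 1 (δ=-0.19, a=1.4): (6.017264, -7.984196, 0.626964, 11.250000)
after step 2 (δ=0.12, a=3.4): (8.294862, -6.334133, 0.796529, 12.100000)
after step 3 (δ=0.4, a=3.0): (10.409919, -4.171459, 1.436004, 12.850000)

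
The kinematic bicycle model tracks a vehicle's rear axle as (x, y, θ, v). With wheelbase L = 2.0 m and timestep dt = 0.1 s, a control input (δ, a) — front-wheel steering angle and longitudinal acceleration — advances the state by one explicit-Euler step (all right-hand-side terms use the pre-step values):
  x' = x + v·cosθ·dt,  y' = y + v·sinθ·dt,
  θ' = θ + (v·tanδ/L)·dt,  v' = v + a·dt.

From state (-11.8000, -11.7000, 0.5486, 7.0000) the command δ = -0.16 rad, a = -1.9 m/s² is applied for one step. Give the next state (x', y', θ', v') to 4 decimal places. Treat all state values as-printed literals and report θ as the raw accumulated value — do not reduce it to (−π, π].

x' = -11.8000 + 7.0000·cos(0.5486)·0.1 = -11.2027
y' = -11.7000 + 7.0000·sin(0.5486)·0.1 = -11.3350
θ' = 0.5486 + (7.0000/2.0)·tan(-0.16)·0.1 = 0.4921
v' = 7.0000 − 1.9000·0.1 = 6.8100

(-11.2027, -11.3350, 0.4921, 6.8100)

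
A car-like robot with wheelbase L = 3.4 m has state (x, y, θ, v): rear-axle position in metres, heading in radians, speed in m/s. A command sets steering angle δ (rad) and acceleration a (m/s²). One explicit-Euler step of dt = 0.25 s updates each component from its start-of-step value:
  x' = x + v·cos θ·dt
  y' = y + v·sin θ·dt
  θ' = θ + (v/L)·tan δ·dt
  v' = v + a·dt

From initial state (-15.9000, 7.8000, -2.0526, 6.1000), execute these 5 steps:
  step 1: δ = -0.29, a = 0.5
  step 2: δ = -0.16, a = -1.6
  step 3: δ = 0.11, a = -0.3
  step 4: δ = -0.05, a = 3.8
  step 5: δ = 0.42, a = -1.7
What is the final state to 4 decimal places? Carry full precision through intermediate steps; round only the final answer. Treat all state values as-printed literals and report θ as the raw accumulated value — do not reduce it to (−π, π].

after step 1 (δ=-0.29, a=0.5): (-16.606652, 6.448605, -2.186447, 6.225000)
after step 2 (δ=-0.16, a=-1.6): (-17.505370, 5.178086, -2.260314, 5.825000)
after step 3 (δ=0.11, a=-0.3): (-18.431785, 4.054512, -2.213009, 5.750000)
after step 4 (δ=-0.05, a=3.8): (-19.292803, 2.903401, -2.234166, 6.700000)
after step 5 (δ=0.42, a=-1.7): (-20.324226, 1.583632, -2.014163, 6.275000)

(-20.3242, 1.5836, -2.0142, 6.2750)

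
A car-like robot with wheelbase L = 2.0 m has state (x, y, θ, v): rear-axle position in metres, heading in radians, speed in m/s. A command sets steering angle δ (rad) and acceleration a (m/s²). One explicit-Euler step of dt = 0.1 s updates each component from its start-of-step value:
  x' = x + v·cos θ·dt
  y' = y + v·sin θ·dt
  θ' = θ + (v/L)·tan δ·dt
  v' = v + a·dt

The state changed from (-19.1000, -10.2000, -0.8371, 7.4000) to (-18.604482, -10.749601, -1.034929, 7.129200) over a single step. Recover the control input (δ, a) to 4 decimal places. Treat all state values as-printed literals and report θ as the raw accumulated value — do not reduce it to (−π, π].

δ = -0.4910, a = -2.7080

a = (v'−v)/dt = (-0.270800)/0.1 = -2.7080
Δθ = θ'−θ = -0.197829;  (v·dt/L) = 7.4000·0.1/2.0 = 0.370000
tan δ = Δθ·L/(v·dt) = -0.534673  →  δ = -0.4910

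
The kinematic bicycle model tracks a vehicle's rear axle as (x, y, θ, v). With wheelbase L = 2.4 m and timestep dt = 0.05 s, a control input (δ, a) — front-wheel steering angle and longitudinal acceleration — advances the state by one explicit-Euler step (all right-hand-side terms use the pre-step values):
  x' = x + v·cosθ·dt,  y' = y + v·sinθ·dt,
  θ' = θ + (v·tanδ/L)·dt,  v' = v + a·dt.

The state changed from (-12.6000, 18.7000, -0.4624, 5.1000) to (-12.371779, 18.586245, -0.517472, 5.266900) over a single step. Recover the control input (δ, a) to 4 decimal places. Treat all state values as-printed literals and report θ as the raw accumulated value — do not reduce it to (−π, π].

δ = -0.4782, a = 3.3380

a = (v'−v)/dt = (0.166900)/0.05 = 3.3380
Δθ = θ'−θ = -0.055072;  (v·dt/L) = 5.1000·0.05/2.4 = 0.106250
tan δ = Δθ·L/(v·dt) = -0.518325  →  δ = -0.4782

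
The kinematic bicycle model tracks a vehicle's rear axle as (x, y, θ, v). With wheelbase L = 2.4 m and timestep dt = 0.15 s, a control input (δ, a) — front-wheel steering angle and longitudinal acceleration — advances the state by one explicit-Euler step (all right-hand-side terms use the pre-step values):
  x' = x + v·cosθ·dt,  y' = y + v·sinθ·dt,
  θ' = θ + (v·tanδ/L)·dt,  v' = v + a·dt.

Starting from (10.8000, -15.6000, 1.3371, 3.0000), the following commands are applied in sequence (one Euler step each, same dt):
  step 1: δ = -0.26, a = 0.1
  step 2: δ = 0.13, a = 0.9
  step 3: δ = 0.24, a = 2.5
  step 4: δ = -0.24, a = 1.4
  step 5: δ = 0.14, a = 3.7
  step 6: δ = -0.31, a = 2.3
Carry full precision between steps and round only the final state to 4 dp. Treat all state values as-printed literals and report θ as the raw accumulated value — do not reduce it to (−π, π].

after step 1 (δ=-0.26, a=0.1): (10.904209, -15.162232, 1.287221, 3.015000)
after step 2 (δ=0.13, a=0.9): (11.030744, -14.728045, 1.311857, 3.150000)
after step 3 (δ=0.24, a=2.5): (11.151730, -14.271297, 1.360035, 3.525000)
after step 4 (δ=-0.24, a=1.4): (11.262347, -13.754247, 1.306121, 3.735000)
after step 5 (δ=0.14, a=3.7): (11.408906, -13.213506, 1.339018, 4.290000)
after step 6 (δ=-0.31, a=2.3): (11.556723, -12.587214, 1.253130, 4.635000)

(11.5567, -12.5872, 1.2531, 4.6350)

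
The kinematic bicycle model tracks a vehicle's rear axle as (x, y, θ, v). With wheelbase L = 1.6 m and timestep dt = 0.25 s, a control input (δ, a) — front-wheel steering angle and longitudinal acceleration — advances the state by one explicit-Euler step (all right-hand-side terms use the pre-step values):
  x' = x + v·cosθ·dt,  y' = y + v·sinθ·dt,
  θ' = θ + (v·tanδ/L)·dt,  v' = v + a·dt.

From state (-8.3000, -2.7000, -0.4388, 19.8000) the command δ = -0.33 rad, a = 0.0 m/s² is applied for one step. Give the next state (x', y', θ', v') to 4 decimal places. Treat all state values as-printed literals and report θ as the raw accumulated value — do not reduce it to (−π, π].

(-3.8190, -4.8030, -1.4985, 19.8000)

x' = -8.3000 + 19.8000·cos(-0.4388)·0.25 = -3.8190
y' = -2.7000 + 19.8000·sin(-0.4388)·0.25 = -4.8030
θ' = -0.4388 + (19.8000/1.6)·tan(-0.33)·0.25 = -1.4985
v' = 19.8000 + 0.0000·0.25 = 19.8000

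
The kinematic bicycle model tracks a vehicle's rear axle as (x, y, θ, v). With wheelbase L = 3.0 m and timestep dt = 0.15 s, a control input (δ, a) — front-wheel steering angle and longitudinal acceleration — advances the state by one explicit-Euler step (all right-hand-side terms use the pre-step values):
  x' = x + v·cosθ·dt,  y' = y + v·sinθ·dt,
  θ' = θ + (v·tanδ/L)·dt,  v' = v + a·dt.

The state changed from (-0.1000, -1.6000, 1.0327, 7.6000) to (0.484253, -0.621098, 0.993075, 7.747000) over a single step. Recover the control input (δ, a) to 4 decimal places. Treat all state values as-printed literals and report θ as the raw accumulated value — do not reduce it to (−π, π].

a = (v'−v)/dt = (0.147000)/0.15 = 0.9800
Δθ = θ'−θ = -0.039625;  (v·dt/L) = 7.6000·0.15/3.0 = 0.380000
tan δ = Δθ·L/(v·dt) = -0.104276  →  δ = -0.1039

δ = -0.1039, a = 0.9800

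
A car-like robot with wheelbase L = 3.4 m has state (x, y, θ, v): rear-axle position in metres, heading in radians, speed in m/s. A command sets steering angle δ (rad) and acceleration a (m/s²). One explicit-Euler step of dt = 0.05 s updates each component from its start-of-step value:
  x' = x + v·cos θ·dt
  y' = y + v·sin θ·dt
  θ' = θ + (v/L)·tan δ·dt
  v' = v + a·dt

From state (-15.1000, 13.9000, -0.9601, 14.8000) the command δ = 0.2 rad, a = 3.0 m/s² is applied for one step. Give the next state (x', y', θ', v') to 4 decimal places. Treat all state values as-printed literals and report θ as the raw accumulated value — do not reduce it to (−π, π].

x' = -15.1000 + 14.8000·cos(-0.9601)·0.05 = -14.6757
y' = 13.9000 + 14.8000·sin(-0.9601)·0.05 = 13.2938
θ' = -0.9601 + (14.8000/3.4)·tan(0.2)·0.05 = -0.9160
v' = 14.8000 + 3.0000·0.05 = 14.9500

(-14.6757, 13.2938, -0.9160, 14.9500)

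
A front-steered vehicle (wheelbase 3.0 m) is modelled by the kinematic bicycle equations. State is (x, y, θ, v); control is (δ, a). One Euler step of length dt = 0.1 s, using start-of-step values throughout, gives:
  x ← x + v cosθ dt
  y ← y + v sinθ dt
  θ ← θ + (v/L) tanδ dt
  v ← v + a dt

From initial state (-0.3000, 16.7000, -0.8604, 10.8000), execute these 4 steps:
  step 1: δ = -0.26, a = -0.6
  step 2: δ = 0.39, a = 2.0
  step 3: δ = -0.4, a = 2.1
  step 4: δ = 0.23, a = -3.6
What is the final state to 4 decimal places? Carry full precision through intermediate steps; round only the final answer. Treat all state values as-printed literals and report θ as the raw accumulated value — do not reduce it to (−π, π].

after step 1 (δ=-0.26, a=-0.6): (0.404305, 15.881248, -0.956168, 10.740000)
after step 2 (δ=0.39, a=2.0): (1.023633, 15.003803, -0.809010, 10.940000)
after step 3 (δ=-0.4, a=2.1): (1.778728, 14.212180, -0.963189, 11.150000)
after step 4 (δ=0.23, a=-3.6): (2.415287, 13.296747, -0.876165, 10.790000)

(2.4153, 13.2967, -0.8762, 10.7900)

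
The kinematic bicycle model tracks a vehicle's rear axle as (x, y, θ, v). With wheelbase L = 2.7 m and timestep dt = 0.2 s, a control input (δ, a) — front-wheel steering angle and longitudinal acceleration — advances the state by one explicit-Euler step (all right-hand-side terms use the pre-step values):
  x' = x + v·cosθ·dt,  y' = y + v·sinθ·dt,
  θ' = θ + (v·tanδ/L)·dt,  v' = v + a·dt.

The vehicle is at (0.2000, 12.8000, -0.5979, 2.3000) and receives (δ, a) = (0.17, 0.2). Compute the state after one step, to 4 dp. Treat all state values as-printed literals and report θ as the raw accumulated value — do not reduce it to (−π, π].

x' = 0.2000 + 2.3000·cos(-0.5979)·0.2 = 0.5802
y' = 12.8000 + 2.3000·sin(-0.5979)·0.2 = 12.5411
θ' = -0.5979 + (2.3000/2.7)·tan(0.17)·0.2 = -0.5687
v' = 2.3000 + 0.2000·0.2 = 2.3400

(0.5802, 12.5411, -0.5687, 2.3400)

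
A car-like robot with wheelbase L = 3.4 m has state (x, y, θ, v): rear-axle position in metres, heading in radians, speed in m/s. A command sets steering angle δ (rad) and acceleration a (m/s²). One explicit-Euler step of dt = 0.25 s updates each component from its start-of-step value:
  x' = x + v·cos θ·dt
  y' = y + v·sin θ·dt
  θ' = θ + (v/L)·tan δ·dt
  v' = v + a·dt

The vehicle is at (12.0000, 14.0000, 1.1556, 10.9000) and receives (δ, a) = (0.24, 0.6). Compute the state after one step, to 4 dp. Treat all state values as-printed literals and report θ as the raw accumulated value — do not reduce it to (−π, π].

x' = 12.0000 + 10.9000·cos(1.1556)·0.25 = 13.0992
y' = 14.0000 + 10.9000·sin(1.1556)·0.25 = 16.4935
θ' = 1.1556 + (10.9000/3.4)·tan(0.24)·0.25 = 1.3517
v' = 10.9000 + 0.6000·0.25 = 11.0500

(13.0992, 16.4935, 1.3517, 11.0500)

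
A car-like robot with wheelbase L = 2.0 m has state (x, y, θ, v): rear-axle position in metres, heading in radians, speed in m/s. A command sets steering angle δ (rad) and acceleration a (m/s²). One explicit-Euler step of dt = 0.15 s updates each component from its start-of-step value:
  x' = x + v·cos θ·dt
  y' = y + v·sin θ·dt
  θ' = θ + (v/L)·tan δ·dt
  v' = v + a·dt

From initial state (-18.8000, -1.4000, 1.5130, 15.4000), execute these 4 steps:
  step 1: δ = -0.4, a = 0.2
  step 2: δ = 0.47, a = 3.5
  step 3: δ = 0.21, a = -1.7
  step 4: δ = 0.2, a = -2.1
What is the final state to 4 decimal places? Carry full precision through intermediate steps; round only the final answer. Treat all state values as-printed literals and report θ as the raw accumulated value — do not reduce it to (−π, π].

after step 1 (δ=-0.4, a=0.2): (-18.666565, 0.906143, 1.024674, 15.430000)
after step 2 (δ=0.47, a=3.5): (-17.464465, 2.883987, 1.612517, 15.955000)
after step 3 (δ=0.21, a=-1.7): (-17.564285, 5.275154, 1.867569, 15.700000)
after step 4 (δ=0.2, a=-2.1): (-18.252971, 7.527206, 2.106260, 15.385000)

(-18.2530, 7.5272, 2.1063, 15.3850)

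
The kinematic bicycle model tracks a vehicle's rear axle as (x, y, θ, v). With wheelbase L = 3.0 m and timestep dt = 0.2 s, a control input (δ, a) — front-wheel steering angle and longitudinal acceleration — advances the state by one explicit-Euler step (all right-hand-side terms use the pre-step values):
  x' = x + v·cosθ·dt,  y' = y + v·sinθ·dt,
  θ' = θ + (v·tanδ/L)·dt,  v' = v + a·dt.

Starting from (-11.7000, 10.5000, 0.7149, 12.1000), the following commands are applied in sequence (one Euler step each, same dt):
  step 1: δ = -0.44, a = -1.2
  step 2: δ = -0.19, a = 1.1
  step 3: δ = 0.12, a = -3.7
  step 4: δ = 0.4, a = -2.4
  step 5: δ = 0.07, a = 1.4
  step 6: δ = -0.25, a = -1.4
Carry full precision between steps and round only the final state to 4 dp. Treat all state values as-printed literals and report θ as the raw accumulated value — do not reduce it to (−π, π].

after step 1 (δ=-0.44, a=-1.2): (-9.872516, 12.086411, 0.335137, 11.860000)
after step 2 (δ=-0.19, a=1.1): (-7.632481, 12.866559, 0.183076, 12.080000)
after step 3 (δ=0.12, a=-3.7): (-5.256857, 13.306404, 0.280183, 11.340000)
after step 4 (δ=0.4, a=-2.4): (-3.077298, 13.933577, 0.599814, 10.860000)
after step 5 (δ=0.07, a=1.4): (-1.284441, 15.159648, 0.650577, 11.140000)
after step 6 (δ=-0.25, a=-1.4): (0.488455, 16.509027, 0.460943, 10.860000)

(0.4885, 16.5090, 0.4609, 10.8600)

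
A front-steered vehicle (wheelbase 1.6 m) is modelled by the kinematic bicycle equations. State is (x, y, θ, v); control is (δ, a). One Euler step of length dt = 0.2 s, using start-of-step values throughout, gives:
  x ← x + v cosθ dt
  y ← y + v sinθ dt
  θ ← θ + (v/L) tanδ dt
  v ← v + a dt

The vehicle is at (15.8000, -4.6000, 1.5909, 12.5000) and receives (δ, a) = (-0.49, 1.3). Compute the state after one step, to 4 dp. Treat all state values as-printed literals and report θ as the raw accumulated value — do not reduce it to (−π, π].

x' = 15.8000 + 12.5000·cos(1.5909)·0.2 = 15.7497
y' = -4.6000 + 12.5000·sin(1.5909)·0.2 = -2.1005
θ' = 1.5909 + (12.5000/1.6)·tan(-0.49)·0.2 = 0.7575
v' = 12.5000 + 1.3000·0.2 = 12.7600

(15.7497, -2.1005, 0.7575, 12.7600)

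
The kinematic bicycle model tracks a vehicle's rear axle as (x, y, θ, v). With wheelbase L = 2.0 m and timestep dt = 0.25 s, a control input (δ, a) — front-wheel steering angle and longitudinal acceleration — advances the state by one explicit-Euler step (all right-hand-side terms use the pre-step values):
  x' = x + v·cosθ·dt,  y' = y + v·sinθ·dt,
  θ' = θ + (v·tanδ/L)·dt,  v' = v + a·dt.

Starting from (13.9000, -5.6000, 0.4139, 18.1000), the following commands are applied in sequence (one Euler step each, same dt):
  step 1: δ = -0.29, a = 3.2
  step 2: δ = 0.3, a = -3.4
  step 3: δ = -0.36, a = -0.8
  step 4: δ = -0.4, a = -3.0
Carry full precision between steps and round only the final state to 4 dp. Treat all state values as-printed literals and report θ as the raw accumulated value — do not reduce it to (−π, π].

after step 1 (δ=-0.29, a=3.2): (18.042906, -3.780122, -0.261259, 18.900000)
after step 2 (δ=0.3, a=-3.4): (22.607566, -5.000575, 0.469548, 18.050000)
after step 3 (δ=-0.36, a=-0.8): (26.631691, -2.958744, -0.379711, 17.850000)
after step 4 (δ=-0.4, a=-3.0): (30.776335, -4.612779, -1.323068, 17.100000)

(30.7763, -4.6128, -1.3231, 17.1000)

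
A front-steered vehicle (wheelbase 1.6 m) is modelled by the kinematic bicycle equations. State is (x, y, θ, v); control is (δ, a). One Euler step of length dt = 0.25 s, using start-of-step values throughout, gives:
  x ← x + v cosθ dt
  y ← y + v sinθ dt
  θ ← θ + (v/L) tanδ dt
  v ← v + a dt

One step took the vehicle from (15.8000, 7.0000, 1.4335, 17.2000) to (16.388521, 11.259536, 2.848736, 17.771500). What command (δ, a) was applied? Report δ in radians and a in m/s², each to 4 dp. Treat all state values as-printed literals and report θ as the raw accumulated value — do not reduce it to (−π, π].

δ = 0.4847, a = 2.2860

a = (v'−v)/dt = (0.571500)/0.25 = 2.2860
Δθ = θ'−θ = 1.415236;  (v·dt/L) = 17.2000·0.25/1.6 = 2.687500
tan δ = Δθ·L/(v·dt) = 0.526599  →  δ = 0.4847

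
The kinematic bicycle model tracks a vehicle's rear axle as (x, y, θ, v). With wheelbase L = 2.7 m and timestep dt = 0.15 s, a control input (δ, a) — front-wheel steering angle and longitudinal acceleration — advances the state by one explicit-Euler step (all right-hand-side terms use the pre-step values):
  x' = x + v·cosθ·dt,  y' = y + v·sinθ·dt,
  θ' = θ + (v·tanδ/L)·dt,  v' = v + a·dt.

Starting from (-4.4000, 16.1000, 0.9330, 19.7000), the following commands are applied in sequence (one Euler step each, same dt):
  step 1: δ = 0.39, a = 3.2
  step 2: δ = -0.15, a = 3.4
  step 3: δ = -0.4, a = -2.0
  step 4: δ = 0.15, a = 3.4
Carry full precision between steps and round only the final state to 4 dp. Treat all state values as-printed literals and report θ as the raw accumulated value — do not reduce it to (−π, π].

(1.2949, 26.3890, 0.8987, 20.9000)

after step 1 (δ=0.39, a=3.2): (-2.640515, 18.474076, 1.382877, 20.180000)
after step 2 (δ=-0.15, a=3.4): (-2.075024, 21.447786, 1.213437, 20.690000)
after step 3 (δ=-0.4, a=-2.0): (-0.989416, 24.355219, 0.727460, 20.390000)
after step 4 (δ=0.15, a=3.4): (1.294873, 26.389044, 0.898663, 20.900000)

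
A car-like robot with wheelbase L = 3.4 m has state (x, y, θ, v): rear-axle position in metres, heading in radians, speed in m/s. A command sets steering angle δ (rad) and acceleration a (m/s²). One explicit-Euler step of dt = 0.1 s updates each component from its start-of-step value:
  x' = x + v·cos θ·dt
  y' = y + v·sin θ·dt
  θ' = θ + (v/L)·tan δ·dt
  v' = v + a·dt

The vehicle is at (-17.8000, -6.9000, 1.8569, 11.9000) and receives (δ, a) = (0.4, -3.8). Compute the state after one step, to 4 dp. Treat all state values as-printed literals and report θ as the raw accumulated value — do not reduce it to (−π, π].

x' = -17.8000 + 11.9000·cos(1.8569)·0.1 = -18.1358
y' = -6.9000 + 11.9000·sin(1.8569)·0.1 = -5.7584
θ' = 1.8569 + (11.9000/3.4)·tan(0.4)·0.1 = 2.0049
v' = 11.9000 − 3.8000·0.1 = 11.5200

(-18.1358, -5.7584, 2.0049, 11.5200)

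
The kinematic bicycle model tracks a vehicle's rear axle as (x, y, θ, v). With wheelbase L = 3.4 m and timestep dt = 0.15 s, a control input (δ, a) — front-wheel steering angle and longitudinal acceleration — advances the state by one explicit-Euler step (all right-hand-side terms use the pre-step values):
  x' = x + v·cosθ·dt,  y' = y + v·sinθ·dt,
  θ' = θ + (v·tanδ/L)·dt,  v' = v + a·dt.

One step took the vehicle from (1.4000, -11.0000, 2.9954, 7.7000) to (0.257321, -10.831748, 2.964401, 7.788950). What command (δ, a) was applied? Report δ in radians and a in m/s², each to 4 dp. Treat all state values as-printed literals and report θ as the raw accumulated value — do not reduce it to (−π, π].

δ = -0.0910, a = 0.5930

a = (v'−v)/dt = (0.088950)/0.15 = 0.5930
Δθ = θ'−θ = -0.030999;  (v·dt/L) = 7.7000·0.15/3.4 = 0.339706
tan δ = Δθ·L/(v·dt) = -0.091252  →  δ = -0.0910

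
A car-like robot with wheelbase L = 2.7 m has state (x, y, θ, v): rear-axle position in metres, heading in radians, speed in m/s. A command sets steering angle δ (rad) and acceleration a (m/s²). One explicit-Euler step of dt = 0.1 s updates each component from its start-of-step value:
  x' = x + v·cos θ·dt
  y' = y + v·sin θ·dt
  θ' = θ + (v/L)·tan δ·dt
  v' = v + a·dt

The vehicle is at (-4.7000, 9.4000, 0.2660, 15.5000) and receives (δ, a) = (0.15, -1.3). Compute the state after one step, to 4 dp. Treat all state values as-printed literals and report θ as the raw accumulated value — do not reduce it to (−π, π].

(-3.2045, 9.8075, 0.3528, 15.3700)

x' = -4.7000 + 15.5000·cos(0.2660)·0.1 = -3.2045
y' = 9.4000 + 15.5000·sin(0.2660)·0.1 = 9.8075
θ' = 0.2660 + (15.5000/2.7)·tan(0.15)·0.1 = 0.3528
v' = 15.5000 − 1.3000·0.1 = 15.3700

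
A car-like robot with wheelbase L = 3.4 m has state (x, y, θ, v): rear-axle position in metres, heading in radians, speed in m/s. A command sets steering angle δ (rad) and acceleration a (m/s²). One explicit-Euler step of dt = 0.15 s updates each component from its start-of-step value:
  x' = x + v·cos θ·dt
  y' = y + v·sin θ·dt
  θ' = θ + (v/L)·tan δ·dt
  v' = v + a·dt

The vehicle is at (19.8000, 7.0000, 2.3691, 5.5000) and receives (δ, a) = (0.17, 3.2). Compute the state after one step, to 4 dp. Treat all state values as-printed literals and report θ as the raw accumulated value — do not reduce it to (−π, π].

x' = 19.8000 + 5.5000·cos(2.3691)·0.15 = 19.2092
y' = 7.0000 + 5.5000·sin(2.3691)·0.15 = 7.5758
θ' = 2.3691 + (5.5000/3.4)·tan(0.17)·0.15 = 2.4108
v' = 5.5000 + 3.2000·0.15 = 5.9800

(19.2092, 7.5758, 2.4108, 5.9800)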